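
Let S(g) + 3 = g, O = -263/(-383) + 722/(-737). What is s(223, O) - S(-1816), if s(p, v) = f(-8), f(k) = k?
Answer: 1811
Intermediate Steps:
O = -82695/282271 (O = -263*(-1/383) + 722*(-1/737) = 263/383 - 722/737 = -82695/282271 ≈ -0.29296)
s(p, v) = -8
S(g) = -3 + g
s(223, O) - S(-1816) = -8 - (-3 - 1816) = -8 - 1*(-1819) = -8 + 1819 = 1811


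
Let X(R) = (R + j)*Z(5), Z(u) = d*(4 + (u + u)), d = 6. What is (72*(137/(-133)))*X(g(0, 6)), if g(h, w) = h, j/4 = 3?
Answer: -1420416/19 ≈ -74759.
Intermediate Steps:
j = 12 (j = 4*3 = 12)
Z(u) = 24 + 12*u (Z(u) = 6*(4 + (u + u)) = 6*(4 + 2*u) = 24 + 12*u)
X(R) = 1008 + 84*R (X(R) = (R + 12)*(24 + 12*5) = (12 + R)*(24 + 60) = (12 + R)*84 = 1008 + 84*R)
(72*(137/(-133)))*X(g(0, 6)) = (72*(137/(-133)))*(1008 + 84*0) = (72*(137*(-1/133)))*(1008 + 0) = (72*(-137/133))*1008 = -9864/133*1008 = -1420416/19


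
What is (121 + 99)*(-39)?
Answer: -8580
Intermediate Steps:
(121 + 99)*(-39) = 220*(-39) = -8580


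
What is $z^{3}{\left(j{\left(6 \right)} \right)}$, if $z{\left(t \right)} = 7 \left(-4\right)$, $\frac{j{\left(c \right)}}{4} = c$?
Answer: $-21952$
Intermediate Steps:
$j{\left(c \right)} = 4 c$
$z{\left(t \right)} = -28$
$z^{3}{\left(j{\left(6 \right)} \right)} = \left(-28\right)^{3} = -21952$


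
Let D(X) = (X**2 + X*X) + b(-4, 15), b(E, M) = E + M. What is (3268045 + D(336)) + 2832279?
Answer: 6326127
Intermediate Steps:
D(X) = 11 + 2*X**2 (D(X) = (X**2 + X*X) + (-4 + 15) = (X**2 + X**2) + 11 = 2*X**2 + 11 = 11 + 2*X**2)
(3268045 + D(336)) + 2832279 = (3268045 + (11 + 2*336**2)) + 2832279 = (3268045 + (11 + 2*112896)) + 2832279 = (3268045 + (11 + 225792)) + 2832279 = (3268045 + 225803) + 2832279 = 3493848 + 2832279 = 6326127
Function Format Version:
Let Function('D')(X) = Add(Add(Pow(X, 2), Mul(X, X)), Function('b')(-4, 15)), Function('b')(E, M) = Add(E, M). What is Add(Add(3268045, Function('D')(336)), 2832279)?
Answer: 6326127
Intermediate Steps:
Function('D')(X) = Add(11, Mul(2, Pow(X, 2))) (Function('D')(X) = Add(Add(Pow(X, 2), Mul(X, X)), Add(-4, 15)) = Add(Add(Pow(X, 2), Pow(X, 2)), 11) = Add(Mul(2, Pow(X, 2)), 11) = Add(11, Mul(2, Pow(X, 2))))
Add(Add(3268045, Function('D')(336)), 2832279) = Add(Add(3268045, Add(11, Mul(2, Pow(336, 2)))), 2832279) = Add(Add(3268045, Add(11, Mul(2, 112896))), 2832279) = Add(Add(3268045, Add(11, 225792)), 2832279) = Add(Add(3268045, 225803), 2832279) = Add(3493848, 2832279) = 6326127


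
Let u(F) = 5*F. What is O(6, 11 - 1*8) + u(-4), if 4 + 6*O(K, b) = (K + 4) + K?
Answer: -18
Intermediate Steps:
O(K, b) = K/3 (O(K, b) = -⅔ + ((K + 4) + K)/6 = -⅔ + ((4 + K) + K)/6 = -⅔ + (4 + 2*K)/6 = -⅔ + (⅔ + K/3) = K/3)
O(6, 11 - 1*8) + u(-4) = (⅓)*6 + 5*(-4) = 2 - 20 = -18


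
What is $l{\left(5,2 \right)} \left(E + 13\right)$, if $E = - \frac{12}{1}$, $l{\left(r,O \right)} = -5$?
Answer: $-5$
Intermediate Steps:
$E = -12$ ($E = \left(-12\right) 1 = -12$)
$l{\left(5,2 \right)} \left(E + 13\right) = - 5 \left(-12 + 13\right) = \left(-5\right) 1 = -5$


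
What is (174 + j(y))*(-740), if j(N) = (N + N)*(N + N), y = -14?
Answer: -708920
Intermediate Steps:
j(N) = 4*N² (j(N) = (2*N)*(2*N) = 4*N²)
(174 + j(y))*(-740) = (174 + 4*(-14)²)*(-740) = (174 + 4*196)*(-740) = (174 + 784)*(-740) = 958*(-740) = -708920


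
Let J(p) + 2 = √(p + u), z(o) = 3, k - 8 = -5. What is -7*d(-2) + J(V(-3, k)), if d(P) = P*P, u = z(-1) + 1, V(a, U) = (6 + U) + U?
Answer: -26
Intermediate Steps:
k = 3 (k = 8 - 5 = 3)
V(a, U) = 6 + 2*U
u = 4 (u = 3 + 1 = 4)
d(P) = P²
J(p) = -2 + √(4 + p) (J(p) = -2 + √(p + 4) = -2 + √(4 + p))
-7*d(-2) + J(V(-3, k)) = -7*(-2)² + (-2 + √(4 + (6 + 2*3))) = -7*4 + (-2 + √(4 + (6 + 6))) = -28 + (-2 + √(4 + 12)) = -28 + (-2 + √16) = -28 + (-2 + 4) = -28 + 2 = -26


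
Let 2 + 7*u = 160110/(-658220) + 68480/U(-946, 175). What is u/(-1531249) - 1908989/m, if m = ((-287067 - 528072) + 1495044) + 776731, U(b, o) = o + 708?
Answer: -594636268412208521561/453729147639366370324 ≈ -1.3106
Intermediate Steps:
U(b, o) = 708 + o
m = 1456636 (m = (-815139 + 1495044) + 776731 = 679905 + 776731 = 1456636)
u = 4377111195/406845782 (u = -2/7 + (160110/(-658220) + 68480/(708 + 175))/7 = -2/7 + (160110*(-1/658220) + 68480/883)/7 = -2/7 + (-16011/65822 + 68480*(1/883))/7 = -2/7 + (-16011/65822 + 68480/883)/7 = -2/7 + (⅐)*(4493352847/58120826) = -2/7 + 4493352847/406845782 = 4377111195/406845782 ≈ 10.759)
u/(-1531249) - 1908989/m = (4377111195/406845782)/(-1531249) - 1908989/1456636 = (4377111195/406845782)*(-1/1531249) - 1908989*1/1456636 = -4377111195/622982196841718 - 1908989/1456636 = -594636268412208521561/453729147639366370324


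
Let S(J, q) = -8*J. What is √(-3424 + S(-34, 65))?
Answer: 4*I*√197 ≈ 56.143*I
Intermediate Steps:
√(-3424 + S(-34, 65)) = √(-3424 - 8*(-34)) = √(-3424 + 272) = √(-3152) = 4*I*√197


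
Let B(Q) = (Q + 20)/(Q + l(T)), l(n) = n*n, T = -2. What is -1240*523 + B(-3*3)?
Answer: -3242611/5 ≈ -6.4852e+5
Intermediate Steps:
l(n) = n²
B(Q) = (20 + Q)/(4 + Q) (B(Q) = (Q + 20)/(Q + (-2)²) = (20 + Q)/(Q + 4) = (20 + Q)/(4 + Q))
-1240*523 + B(-3*3) = -1240*523 + (20 - 3*3)/(4 - 3*3) = -648520 + (20 - 9)/(4 - 9) = -648520 + 11/(-5) = -648520 - ⅕*11 = -648520 - 11/5 = -3242611/5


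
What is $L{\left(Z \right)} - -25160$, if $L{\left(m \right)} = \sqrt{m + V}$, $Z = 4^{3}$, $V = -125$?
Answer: $25160 + i \sqrt{61} \approx 25160.0 + 7.8102 i$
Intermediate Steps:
$Z = 64$
$L{\left(m \right)} = \sqrt{-125 + m}$ ($L{\left(m \right)} = \sqrt{m - 125} = \sqrt{-125 + m}$)
$L{\left(Z \right)} - -25160 = \sqrt{-125 + 64} - -25160 = \sqrt{-61} + 25160 = i \sqrt{61} + 25160 = 25160 + i \sqrt{61}$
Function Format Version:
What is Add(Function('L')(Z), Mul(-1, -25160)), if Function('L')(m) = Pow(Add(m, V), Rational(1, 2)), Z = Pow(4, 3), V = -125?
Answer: Add(25160, Mul(I, Pow(61, Rational(1, 2)))) ≈ Add(25160., Mul(7.8102, I))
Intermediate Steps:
Z = 64
Function('L')(m) = Pow(Add(-125, m), Rational(1, 2)) (Function('L')(m) = Pow(Add(m, -125), Rational(1, 2)) = Pow(Add(-125, m), Rational(1, 2)))
Add(Function('L')(Z), Mul(-1, -25160)) = Add(Pow(Add(-125, 64), Rational(1, 2)), Mul(-1, -25160)) = Add(Pow(-61, Rational(1, 2)), 25160) = Add(Mul(I, Pow(61, Rational(1, 2))), 25160) = Add(25160, Mul(I, Pow(61, Rational(1, 2))))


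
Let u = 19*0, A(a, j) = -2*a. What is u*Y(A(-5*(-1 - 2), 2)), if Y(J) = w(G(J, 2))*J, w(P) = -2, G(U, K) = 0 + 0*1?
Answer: 0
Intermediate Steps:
G(U, K) = 0 (G(U, K) = 0 + 0 = 0)
Y(J) = -2*J
u = 0
u*Y(A(-5*(-1 - 2), 2)) = 0*(-(-4)*(-5*(-1 - 2))) = 0*(-(-4)*(-5*(-3))) = 0*(-(-4)*15) = 0*(-2*(-30)) = 0*60 = 0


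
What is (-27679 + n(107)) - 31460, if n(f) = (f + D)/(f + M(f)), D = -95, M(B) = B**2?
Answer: -56950856/963 ≈ -59139.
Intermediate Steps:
n(f) = (-95 + f)/(f + f**2) (n(f) = (f - 95)/(f + f**2) = (-95 + f)/(f + f**2))
(-27679 + n(107)) - 31460 = (-27679 + (-95 + 107)/(107*(1 + 107))) - 31460 = (-27679 + (1/107)*12/108) - 31460 = (-27679 + (1/107)*(1/108)*12) - 31460 = (-27679 + 1/963) - 31460 = -26654876/963 - 31460 = -56950856/963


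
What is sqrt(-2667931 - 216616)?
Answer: I*sqrt(2884547) ≈ 1698.4*I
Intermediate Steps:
sqrt(-2667931 - 216616) = sqrt(-2884547) = I*sqrt(2884547)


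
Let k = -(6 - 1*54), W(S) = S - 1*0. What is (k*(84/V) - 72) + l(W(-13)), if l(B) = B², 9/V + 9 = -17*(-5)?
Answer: 34145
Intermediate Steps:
W(S) = S (W(S) = S + 0 = S)
V = 9/76 (V = 9/(-9 - 17*(-5)) = 9/(-9 + 85) = 9/76 ≈ 0.11842)
k = 48 (k = -(6 - 54) = -1*(-48) = 48)
(k*(84/V) - 72) + l(W(-13)) = (48*(84/(9/76)) - 72) + (-13)² = (48*(84*(76/9)) - 72) + 169 = (48*(2128/3) - 72) + 169 = (34048 - 72) + 169 = 33976 + 169 = 34145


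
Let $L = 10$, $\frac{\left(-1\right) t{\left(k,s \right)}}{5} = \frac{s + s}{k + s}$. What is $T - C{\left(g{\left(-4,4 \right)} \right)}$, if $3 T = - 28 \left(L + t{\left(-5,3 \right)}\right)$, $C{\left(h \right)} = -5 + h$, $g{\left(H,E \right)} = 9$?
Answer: $- \frac{712}{3} \approx -237.33$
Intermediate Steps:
$t{\left(k,s \right)} = - \frac{10 s}{k + s}$ ($t{\left(k,s \right)} = - 5 \frac{s + s}{k + s} = - 5 \frac{2 s}{k + s} = - \frac{10 s}{k + s}$)
$T = - \frac{700}{3}$ ($T = \frac{\left(-28\right) \left(10 - \frac{30}{-5 + 3}\right)}{3} = \frac{\left(-28\right) \left(10 - \frac{30}{-2}\right)}{3} = \frac{\left(-28\right) \left(10 - 30 \left(- \frac{1}{2}\right)\right)}{3} = \frac{\left(-28\right) \left(10 + 15\right)}{3} = \frac{\left(-28\right) 25}{3} = \frac{1}{3} \left(-700\right) = - \frac{700}{3} \approx -233.33$)
$T - C{\left(g{\left(-4,4 \right)} \right)} = - \frac{700}{3} - \left(-5 + 9\right) = - \frac{700}{3} - 4 = - \frac{712}{3}$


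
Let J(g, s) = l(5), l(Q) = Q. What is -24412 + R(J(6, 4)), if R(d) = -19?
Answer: -24431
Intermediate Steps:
J(g, s) = 5
-24412 + R(J(6, 4)) = -24412 - 19 = -24431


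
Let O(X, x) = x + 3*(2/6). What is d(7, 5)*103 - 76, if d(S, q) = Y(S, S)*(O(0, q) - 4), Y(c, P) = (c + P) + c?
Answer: 4250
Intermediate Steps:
Y(c, P) = P + 2*c (Y(c, P) = (P + c) + c = P + 2*c)
O(X, x) = 1 + x (O(X, x) = x + 3*(2*(⅙)) = x + 3*(⅓) = x + 1 = 1 + x)
d(S, q) = 3*S*(-3 + q) (d(S, q) = (S + 2*S)*((1 + q) - 4) = (3*S)*(-3 + q) = 3*S*(-3 + q))
d(7, 5)*103 - 76 = (3*7*(-3 + 5))*103 - 76 = (3*7*2)*103 - 76 = 42*103 - 76 = 4326 - 76 = 4250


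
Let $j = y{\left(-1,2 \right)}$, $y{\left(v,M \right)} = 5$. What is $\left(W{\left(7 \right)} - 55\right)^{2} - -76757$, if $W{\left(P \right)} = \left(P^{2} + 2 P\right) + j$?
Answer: $76926$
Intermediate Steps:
$j = 5$
$W{\left(P \right)} = 5 + P^{2} + 2 P$ ($W{\left(P \right)} = \left(P^{2} + 2 P\right) + 5 = 5 + P^{2} + 2 P$)
$\left(W{\left(7 \right)} - 55\right)^{2} - -76757 = \left(\left(5 + 7^{2} + 2 \cdot 7\right) - 55\right)^{2} - -76757 = \left(\left(5 + 49 + 14\right) - 55\right)^{2} + 76757 = \left(68 - 55\right)^{2} + 76757 = 13^{2} + 76757 = 169 + 76757 = 76926$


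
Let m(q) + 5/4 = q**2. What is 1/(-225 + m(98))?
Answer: 4/37511 ≈ 0.00010664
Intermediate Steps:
m(q) = -5/4 + q**2
1/(-225 + m(98)) = 1/(-225 + (-5/4 + 98**2)) = 1/(-225 + (-5/4 + 9604)) = 1/(-225 + 38411/4) = 1/(37511/4) = 4/37511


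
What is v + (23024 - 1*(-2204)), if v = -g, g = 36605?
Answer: -11377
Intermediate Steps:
v = -36605 (v = -1*36605 = -36605)
v + (23024 - 1*(-2204)) = -36605 + (23024 - 1*(-2204)) = -36605 + (23024 + 2204) = -36605 + 25228 = -11377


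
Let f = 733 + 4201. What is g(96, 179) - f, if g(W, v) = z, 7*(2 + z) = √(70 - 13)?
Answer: -4936 + √57/7 ≈ -4934.9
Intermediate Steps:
z = -2 + √57/7 (z = -2 + √(70 - 13)/7 = -2 + √57/7 ≈ -0.92145)
f = 4934
g(W, v) = -2 + √57/7
g(96, 179) - f = (-2 + √57/7) - 1*4934 = (-2 + √57/7) - 4934 = -4936 + √57/7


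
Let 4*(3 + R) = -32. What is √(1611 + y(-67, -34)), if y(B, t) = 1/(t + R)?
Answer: √362470/15 ≈ 40.137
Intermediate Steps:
R = -11 (R = -3 + (¼)*(-32) = -3 - 8 = -11)
y(B, t) = 1/(-11 + t) (y(B, t) = 1/(t - 11) = 1/(-11 + t))
√(1611 + y(-67, -34)) = √(1611 + 1/(-11 - 34)) = √(1611 + 1/(-45)) = √(1611 - 1/45) = √(72494/45) = √362470/15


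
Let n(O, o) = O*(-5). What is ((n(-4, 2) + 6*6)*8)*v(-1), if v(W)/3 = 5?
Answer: 6720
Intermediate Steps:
v(W) = 15 (v(W) = 3*5 = 15)
n(O, o) = -5*O
((n(-4, 2) + 6*6)*8)*v(-1) = ((-5*(-4) + 6*6)*8)*15 = ((20 + 36)*8)*15 = (56*8)*15 = 448*15 = 6720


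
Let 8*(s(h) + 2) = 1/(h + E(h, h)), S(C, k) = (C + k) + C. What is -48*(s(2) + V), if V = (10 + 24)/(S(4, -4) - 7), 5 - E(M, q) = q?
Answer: 3194/5 ≈ 638.80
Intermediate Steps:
S(C, k) = k + 2*C
E(M, q) = 5 - q
s(h) = -79/40 (s(h) = -2 + 1/(8*(h + (5 - h))) = -2 + (1/8)/5 = -2 + (1/8)*(1/5) = -2 + 1/40 = -79/40)
V = -34/3 (V = (10 + 24)/((-4 + 2*4) - 7) = 34/((-4 + 8) - 7) = 34/(4 - 7) = 34/(-3) = 34*(-1/3) = -34/3 ≈ -11.333)
-48*(s(2) + V) = -48*(-79/40 - 34/3) = -48*(-1597/120) = 3194/5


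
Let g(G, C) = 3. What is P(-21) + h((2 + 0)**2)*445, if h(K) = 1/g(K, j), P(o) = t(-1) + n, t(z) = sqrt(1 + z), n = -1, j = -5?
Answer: 442/3 ≈ 147.33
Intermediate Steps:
P(o) = -1 (P(o) = sqrt(1 - 1) - 1 = sqrt(0) - 1 = 0 - 1 = -1)
h(K) = 1/3
P(-21) + h((2 + 0)**2)*445 = -1 + (1/3)*445 = -1 + 445/3 = 442/3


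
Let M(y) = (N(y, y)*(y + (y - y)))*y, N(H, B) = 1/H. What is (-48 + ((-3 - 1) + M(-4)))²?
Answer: 3136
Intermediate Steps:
M(y) = y (M(y) = ((y + (y - y))/y)*y = ((y + 0)/y)*y = (y/y)*y = 1*y = y)
(-48 + ((-3 - 1) + M(-4)))² = (-48 + ((-3 - 1) - 4))² = (-48 + (-4 - 4))² = (-48 - 8)² = (-56)² = 3136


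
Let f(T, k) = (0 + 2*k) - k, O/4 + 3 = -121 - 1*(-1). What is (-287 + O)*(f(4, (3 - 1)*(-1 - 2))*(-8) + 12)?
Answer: -46740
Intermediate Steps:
O = -492 (O = -12 + 4*(-121 - 1*(-1)) = -12 + 4*(-121 + 1) = -12 + 4*(-120) = -12 - 480 = -492)
f(T, k) = k (f(T, k) = 2*k - k = k)
(-287 + O)*(f(4, (3 - 1)*(-1 - 2))*(-8) + 12) = (-287 - 492)*(((3 - 1)*(-1 - 2))*(-8) + 12) = -779*((2*(-3))*(-8) + 12) = -779*(-6*(-8) + 12) = -779*(48 + 12) = -779*60 = -46740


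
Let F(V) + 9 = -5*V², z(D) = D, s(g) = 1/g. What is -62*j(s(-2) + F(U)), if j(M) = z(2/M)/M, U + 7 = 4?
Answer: -496/11881 ≈ -0.041747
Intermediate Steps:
U = -3 (U = -7 + 4 = -3)
s(g) = 1/g
F(V) = -9 - 5*V²
j(M) = 2/M² (j(M) = (2/M)/M = 2/M²)
-62*j(s(-2) + F(U)) = -124/(1/(-2) + (-9 - 5*(-3)²))² = -124/(-½ + (-9 - 5*9))² = -124/(-½ + (-9 - 45))² = -124/(-½ - 54)² = -124/(-109/2)² = -124*4/11881 = -62*8/11881 = -496/11881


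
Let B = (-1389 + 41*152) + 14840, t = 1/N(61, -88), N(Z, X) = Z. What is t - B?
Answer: -1200662/61 ≈ -19683.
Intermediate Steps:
t = 1/61 ≈ 0.016393
B = 19683 (B = (-1389 + 6232) + 14840 = 4843 + 14840 = 19683)
t - B = 1/61 - 1*19683 = 1/61 - 19683 = -1200662/61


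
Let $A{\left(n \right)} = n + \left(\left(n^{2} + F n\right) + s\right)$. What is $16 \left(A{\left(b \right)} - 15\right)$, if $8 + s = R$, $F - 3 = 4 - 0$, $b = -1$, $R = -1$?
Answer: $-496$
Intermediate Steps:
$F = 7$ ($F = 3 + \left(4 - 0\right) = 3 + \left(4 + 0\right) = 3 + 4 = 7$)
$s = -9$ ($s = -8 - 1 = -9$)
$A{\left(n \right)} = -9 + n^{2} + 8 n$ ($A{\left(n \right)} = n - \left(9 - n^{2} - 7 n\right) = n + \left(-9 + n^{2} + 7 n\right) = -9 + n^{2} + 8 n$)
$16 \left(A{\left(b \right)} - 15\right) = 16 \left(\left(-9 + \left(-1\right)^{2} + 8 \left(-1\right)\right) - 15\right) = 16 \left(\left(-9 + 1 - 8\right) - 15\right) = 16 \left(-16 - 15\right) = 16 \left(-31\right) = -496$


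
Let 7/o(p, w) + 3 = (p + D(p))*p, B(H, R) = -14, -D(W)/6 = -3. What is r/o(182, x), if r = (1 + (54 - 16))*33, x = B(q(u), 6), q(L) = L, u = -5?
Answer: 46842939/7 ≈ 6.6918e+6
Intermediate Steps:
D(W) = 18 (D(W) = -6*(-3) = 18)
x = -14
o(p, w) = 7/(-3 + p*(18 + p)) (o(p, w) = 7/(-3 + (p + 18)*p) = 7/(-3 + (18 + p)*p) = 7/(-3 + p*(18 + p)))
r = 1287 (r = (1 + 38)*33 = 39*33 = 1287)
r/o(182, x) = 1287/((7/(-3 + 182² + 18*182))) = 1287/((7/(-3 + 33124 + 3276))) = 1287/((7/36397)) = 1287/((7*(1/36397))) = 1287/(7/36397) = 1287*(36397/7) = 46842939/7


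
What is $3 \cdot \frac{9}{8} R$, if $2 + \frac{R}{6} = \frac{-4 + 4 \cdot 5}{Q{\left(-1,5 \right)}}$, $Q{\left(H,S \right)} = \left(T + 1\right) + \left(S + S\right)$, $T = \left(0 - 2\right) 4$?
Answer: $\frac{135}{2} \approx 67.5$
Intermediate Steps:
$T = -8$ ($T = \left(-2\right) 4 = -8$)
$Q{\left(H,S \right)} = -7 + 2 S$ ($Q{\left(H,S \right)} = \left(-8 + 1\right) + \left(S + S\right) = -7 + 2 S$)
$R = 20$ ($R = -12 + 6 \frac{-4 + 4 \cdot 5}{-7 + 2 \cdot 5} = -12 + 6 \frac{-4 + 20}{-7 + 10} = -12 + 6 \cdot \frac{16}{3} = -12 + 32 = 20$)
$3 \cdot \frac{9}{8} R = 3 \cdot \frac{9}{8} \cdot 20 = \frac{27}{8} \cdot 20 = \frac{135}{2}$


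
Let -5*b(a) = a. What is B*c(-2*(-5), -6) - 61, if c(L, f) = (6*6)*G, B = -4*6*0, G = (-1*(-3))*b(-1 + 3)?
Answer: -61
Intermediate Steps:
b(a) = -a/5
G = -6/5 (G = (-1*(-3))*(-(-1 + 3)/5) = 3*(-⅕*2) = 3*(-⅖) = -6/5 ≈ -1.2000)
B = 0 (B = -24*0 = 0)
c(L, f) = -216/5 (c(L, f) = (6*6)*(-6/5) = 36*(-6/5) = -216/5)
B*c(-2*(-5), -6) - 61 = 0*(-216/5) - 61 = 0 - 61 = -61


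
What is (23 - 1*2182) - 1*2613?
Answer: -4772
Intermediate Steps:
(23 - 1*2182) - 1*2613 = (23 - 2182) - 2613 = -2159 - 2613 = -4772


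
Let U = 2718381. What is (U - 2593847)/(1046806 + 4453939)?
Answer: 124534/5500745 ≈ 0.022639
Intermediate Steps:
(U - 2593847)/(1046806 + 4453939) = (2718381 - 2593847)/(1046806 + 4453939) = 124534/5500745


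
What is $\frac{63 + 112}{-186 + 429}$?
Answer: $\frac{175}{243} \approx 0.72016$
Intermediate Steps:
$\frac{63 + 112}{-186 + 429} = \frac{175}{243}$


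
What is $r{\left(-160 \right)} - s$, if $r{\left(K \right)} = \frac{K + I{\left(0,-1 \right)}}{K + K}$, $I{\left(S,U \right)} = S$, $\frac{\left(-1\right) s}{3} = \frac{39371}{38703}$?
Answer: $\frac{91643}{25802} \approx 3.5518$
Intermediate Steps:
$s = - \frac{39371}{12901}$ ($s = - 3 \cdot \frac{39371}{38703} = - 3 \cdot 39371 \cdot \frac{1}{38703} = \left(-3\right) \frac{39371}{38703} = - \frac{39371}{12901} \approx -3.0518$)
$r{\left(K \right)} = \frac{1}{2}$ ($r{\left(K \right)} = \frac{K + 0}{K + K} = \frac{K}{2 K} = K \frac{1}{2 K} = \frac{1}{2}$)
$r{\left(-160 \right)} - s = \frac{1}{2} - - \frac{39371}{12901} = \frac{1}{2} + \frac{39371}{12901} = \frac{91643}{25802}$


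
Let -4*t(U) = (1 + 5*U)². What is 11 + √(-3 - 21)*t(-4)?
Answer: 11 - 361*I*√6/2 ≈ 11.0 - 442.13*I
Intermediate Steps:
t(U) = -(1 + 5*U)²/4
11 + √(-3 - 21)*t(-4) = 11 + √(-3 - 21)*(-(1 + 5*(-4))²/4) = 11 + √(-24)*(-(1 - 20)²/4) = 11 + (2*I*√6)*(-¼*(-19)²) = 11 + (2*I*√6)*(-¼*361) = 11 + (2*I*√6)*(-361/4) = 11 - 361*I*√6/2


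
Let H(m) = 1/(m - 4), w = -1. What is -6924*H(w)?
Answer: 6924/5 ≈ 1384.8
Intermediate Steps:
H(m) = 1/(-4 + m)
-6924*H(w) = -6924/(-4 - 1) = -6924/(-5) = -6924*(-1/5) = 6924/5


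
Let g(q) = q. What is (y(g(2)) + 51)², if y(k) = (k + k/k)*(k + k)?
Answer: 3969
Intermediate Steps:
y(k) = 2*k*(1 + k) (y(k) = (k + 1)*(2*k) = (1 + k)*(2*k) = 2*k*(1 + k))
(y(g(2)) + 51)² = (2*2*(1 + 2) + 51)² = (2*2*3 + 51)² = (12 + 51)² = 63² = 3969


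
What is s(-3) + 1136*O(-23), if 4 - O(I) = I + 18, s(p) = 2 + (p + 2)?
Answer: 10225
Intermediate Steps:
s(p) = 4 + p (s(p) = 2 + (2 + p) = 4 + p)
O(I) = -14 - I (O(I) = 4 - (I + 18) = 4 - (18 + I) = 4 + (-18 - I) = -14 - I)
s(-3) + 1136*O(-23) = (4 - 3) + 1136*(-14 - 1*(-23)) = 1 + 1136*(-14 + 23) = 1 + 1136*9 = 1 + 10224 = 10225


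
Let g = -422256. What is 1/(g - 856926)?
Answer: -1/1279182 ≈ -7.8175e-7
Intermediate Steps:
1/(g - 856926) = 1/(-422256 - 856926) = 1/(-1279182) = -1/1279182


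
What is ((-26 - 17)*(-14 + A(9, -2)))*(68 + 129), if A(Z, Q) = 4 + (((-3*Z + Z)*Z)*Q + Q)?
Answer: -2642952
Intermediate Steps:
A(Z, Q) = 4 + Q - 2*Q*Z² (A(Z, Q) = 4 + (((-2*Z)*Z)*Q + Q) = 4 + ((-2*Z²)*Q + Q) = 4 + (-2*Q*Z² + Q) = 4 + (Q - 2*Q*Z²) = 4 + Q - 2*Q*Z²)
((-26 - 17)*(-14 + A(9, -2)))*(68 + 129) = ((-26 - 17)*(-14 + (4 - 2 - 2*(-2)*9²)))*(68 + 129) = -43*(-14 + (4 - 2 - 2*(-2)*81))*197 = -43*(-14 + (4 - 2 + 324))*197 = -43*(-14 + 326)*197 = -43*312*197 = -13416*197 = -2642952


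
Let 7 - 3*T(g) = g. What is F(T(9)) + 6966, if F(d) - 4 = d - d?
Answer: 6970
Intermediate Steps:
T(g) = 7/3 - g/3
F(d) = 4 (F(d) = 4 + (d - d) = 4 + 0 = 4)
F(T(9)) + 6966 = 4 + 6966 = 6970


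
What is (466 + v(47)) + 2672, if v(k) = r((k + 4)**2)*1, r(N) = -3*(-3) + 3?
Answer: 3150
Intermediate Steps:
r(N) = 12 (r(N) = 9 + 3 = 12)
v(k) = 12 (v(k) = 12*1 = 12)
(466 + v(47)) + 2672 = (466 + 12) + 2672 = 478 + 2672 = 3150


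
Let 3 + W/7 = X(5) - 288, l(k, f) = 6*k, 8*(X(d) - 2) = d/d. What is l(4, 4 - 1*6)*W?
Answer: -48531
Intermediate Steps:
X(d) = 17/8 (X(d) = 2 + (d/d)/8 = 2 + (⅛)*1 = 2 + ⅛ = 17/8)
W = -16177/8 (W = -21 + 7*(17/8 - 288) = -21 + 7*(-2287/8) = -21 - 16009/8 = -16177/8 ≈ -2022.1)
l(4, 4 - 1*6)*W = (6*4)*(-16177/8) = 24*(-16177/8) = -48531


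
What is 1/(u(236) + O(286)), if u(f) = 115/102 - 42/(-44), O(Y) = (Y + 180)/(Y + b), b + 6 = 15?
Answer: 165495/605986 ≈ 0.27310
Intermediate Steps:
b = 9 (b = -6 + 15 = 9)
O(Y) = (180 + Y)/(9 + Y) (O(Y) = (Y + 180)/(Y + 9) = (180 + Y)/(9 + Y))
u(f) = 1168/561 (u(f) = 115*(1/102) - 42*(-1/44) = 115/102 + 21/22 = 1168/561)
1/(u(236) + O(286)) = 1/(1168/561 + (180 + 286)/(9 + 286)) = 1/(1168/561 + 466/295) = 1/(605986/165495) = 165495/605986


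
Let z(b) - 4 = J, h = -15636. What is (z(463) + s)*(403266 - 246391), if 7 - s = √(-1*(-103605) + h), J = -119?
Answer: -16942500 - 156875*√87969 ≈ -6.3471e+7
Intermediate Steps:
s = 7 - √87969 (s = 7 - √(-1*(-103605) - 15636) = 7 - √(103605 - 15636) = 7 - √87969 ≈ -289.60)
z(b) = -115 (z(b) = 4 - 119 = -115)
(z(463) + s)*(403266 - 246391) = (-115 + (7 - √87969))*(403266 - 246391) = (-108 - √87969)*156875 = -16942500 - 156875*√87969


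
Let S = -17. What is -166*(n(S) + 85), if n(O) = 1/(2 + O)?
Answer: -211484/15 ≈ -14099.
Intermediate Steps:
-166*(n(S) + 85) = -166*(1/(2 - 17) + 85) = -166*(1/(-15) + 85) = -166*(-1/15 + 85) = -166*1274/15 = -211484/15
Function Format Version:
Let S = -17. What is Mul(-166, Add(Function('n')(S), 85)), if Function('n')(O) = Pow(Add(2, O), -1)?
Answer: Rational(-211484, 15) ≈ -14099.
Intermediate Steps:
Mul(-166, Add(Function('n')(S), 85)) = Mul(-166, Add(Pow(Add(2, -17), -1), 85)) = Mul(-166, Add(Pow(-15, -1), 85)) = Mul(-166, Add(Rational(-1, 15), 85)) = Mul(-166, Rational(1274, 15)) = Rational(-211484, 15)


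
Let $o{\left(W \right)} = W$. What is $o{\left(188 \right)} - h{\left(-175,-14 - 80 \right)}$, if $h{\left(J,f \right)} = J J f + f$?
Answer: $2879032$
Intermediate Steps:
$h{\left(J,f \right)} = f + f J^{2}$ ($h{\left(J,f \right)} = J^{2} f + f = f J^{2} + f = f + f J^{2}$)
$o{\left(188 \right)} - h{\left(-175,-14 - 80 \right)} = 188 - \left(-14 - 80\right) \left(1 + \left(-175\right)^{2}\right) = 188 - - 94 \left(1 + 30625\right) = 188 - \left(-94\right) 30626 = 188 - -2878844 = 188 + 2878844 = 2879032$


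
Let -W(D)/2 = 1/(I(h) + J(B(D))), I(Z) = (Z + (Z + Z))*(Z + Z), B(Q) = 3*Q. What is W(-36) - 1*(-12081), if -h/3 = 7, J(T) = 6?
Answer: 16019405/1326 ≈ 12081.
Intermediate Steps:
h = -21 (h = -3*7 = -21)
I(Z) = 6*Z² (I(Z) = (Z + 2*Z)*(2*Z) = (3*Z)*(2*Z) = 6*Z²)
W(D) = -1/1326 (W(D) = -2/(6*(-21)² + 6) = -2/(6*441 + 6) = -2/(2646 + 6) = -2/2652 = -2*1/2652 = -1/1326)
W(-36) - 1*(-12081) = -1/1326 - 1*(-12081) = -1/1326 + 12081 = 16019405/1326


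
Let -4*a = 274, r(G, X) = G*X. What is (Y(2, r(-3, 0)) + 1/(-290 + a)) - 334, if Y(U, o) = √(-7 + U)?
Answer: -239480/717 + I*√5 ≈ -334.0 + 2.2361*I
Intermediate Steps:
a = -137/2 (a = -¼*274 = -137/2 ≈ -68.500)
(Y(2, r(-3, 0)) + 1/(-290 + a)) - 334 = (√(-7 + 2) + 1/(-290 - 137/2)) - 334 = (√(-5) + 1/(-717/2)) - 334 = (I*√5 - 2/717) - 334 = (-2/717 + I*√5) - 334 = -239480/717 + I*√5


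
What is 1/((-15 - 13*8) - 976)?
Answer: -1/1095 ≈ -0.00091324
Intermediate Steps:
1/((-15 - 13*8) - 976) = 1/((-15 - 104) - 976) = 1/(-119 - 976) = 1/(-1095) = -1/1095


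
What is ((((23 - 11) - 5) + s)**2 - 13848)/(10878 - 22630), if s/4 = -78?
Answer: -79177/11752 ≈ -6.7373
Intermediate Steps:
s = -312 (s = 4*(-78) = -312)
((((23 - 11) - 5) + s)**2 - 13848)/(10878 - 22630) = ((((23 - 11) - 5) - 312)**2 - 13848)/(10878 - 22630) = (((12 - 5) - 312)**2 - 13848)/(-11752) = ((7 - 312)**2 - 13848)*(-1/11752) = ((-305)**2 - 13848)*(-1/11752) = (93025 - 13848)*(-1/11752) = 79177*(-1/11752) = -79177/11752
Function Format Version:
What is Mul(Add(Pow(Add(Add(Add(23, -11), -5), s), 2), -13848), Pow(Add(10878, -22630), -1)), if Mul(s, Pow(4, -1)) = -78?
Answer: Rational(-79177, 11752) ≈ -6.7373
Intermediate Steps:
s = -312 (s = Mul(4, -78) = -312)
Mul(Add(Pow(Add(Add(Add(23, -11), -5), s), 2), -13848), Pow(Add(10878, -22630), -1)) = Mul(Add(Pow(Add(Add(Add(23, -11), -5), -312), 2), -13848), Pow(Add(10878, -22630), -1)) = Mul(Add(Pow(Add(Add(12, -5), -312), 2), -13848), Pow(-11752, -1)) = Mul(Add(Pow(Add(7, -312), 2), -13848), Rational(-1, 11752)) = Mul(Add(Pow(-305, 2), -13848), Rational(-1, 11752)) = Mul(Add(93025, -13848), Rational(-1, 11752)) = Mul(79177, Rational(-1, 11752)) = Rational(-79177, 11752)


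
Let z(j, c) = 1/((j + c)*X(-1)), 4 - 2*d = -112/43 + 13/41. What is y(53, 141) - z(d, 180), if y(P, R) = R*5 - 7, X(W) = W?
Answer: 450747496/645765 ≈ 698.01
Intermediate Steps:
y(P, R) = -7 + 5*R (y(P, R) = 5*R - 7 = -7 + 5*R)
d = 11085/3526 (d = 2 - (-112/43 + 13/41)/2 = 2 - ½*(-4033/1763) = 2 + 4033/3526 = 11085/3526 ≈ 3.1438)
z(j, c) = 1/(-c - j) (z(j, c) = 1/((j + c)*(-1)) = 1/((c + j)*(-1)) = 1/(-c - j))
y(53, 141) - z(d, 180) = (-7 + 5*141) - (-1)/(180 + 11085/3526) = (-7 + 705) - (-1)/645765/3526 = 698 - (-1)*3526/645765 = 698 - 1*(-3526/645765) = 698 + 3526/645765 = 450747496/645765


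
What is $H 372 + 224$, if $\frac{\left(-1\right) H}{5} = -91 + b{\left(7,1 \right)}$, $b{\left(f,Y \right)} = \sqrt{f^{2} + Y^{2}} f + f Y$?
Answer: $156464 - 65100 \sqrt{2} \approx 64399.0$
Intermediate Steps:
$b{\left(f,Y \right)} = Y f + f \sqrt{Y^{2} + f^{2}}$ ($b{\left(f,Y \right)} = \sqrt{Y^{2} + f^{2}} f + Y f = f \sqrt{Y^{2} + f^{2}} + Y f = Y f + f \sqrt{Y^{2} + f^{2}}$)
$H = 420 - 175 \sqrt{2}$ ($H = - 5 \left(-91 + 7 \left(1 + \sqrt{1^{2} + 7^{2}}\right)\right) = - 5 \left(-91 + 7 \left(1 + \sqrt{1 + 49}\right)\right) = - 5 \left(-91 + 7 \left(1 + \sqrt{50}\right)\right) = - 5 \left(-91 + 7 \left(1 + 5 \sqrt{2}\right)\right) = - 5 \left(-91 + \left(7 + 35 \sqrt{2}\right)\right) = - 5 \left(-84 + 35 \sqrt{2}\right) = 420 - 175 \sqrt{2} \approx 172.51$)
$H 372 + 224 = \left(420 - 175 \sqrt{2}\right) 372 + 224 = \left(156240 - 65100 \sqrt{2}\right) + 224 = 156464 - 65100 \sqrt{2}$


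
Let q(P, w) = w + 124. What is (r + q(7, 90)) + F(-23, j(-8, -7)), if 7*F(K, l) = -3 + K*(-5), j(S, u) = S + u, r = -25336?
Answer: -25106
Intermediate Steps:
q(P, w) = 124 + w
F(K, l) = -3/7 - 5*K/7 (F(K, l) = (-3 + K*(-5))/7 = (-3 - 5*K)/7 = -3/7 - 5*K/7)
(r + q(7, 90)) + F(-23, j(-8, -7)) = (-25336 + (124 + 90)) + (-3/7 - 5/7*(-23)) = (-25336 + 214) + (-3/7 + 115/7) = -25122 + 16 = -25106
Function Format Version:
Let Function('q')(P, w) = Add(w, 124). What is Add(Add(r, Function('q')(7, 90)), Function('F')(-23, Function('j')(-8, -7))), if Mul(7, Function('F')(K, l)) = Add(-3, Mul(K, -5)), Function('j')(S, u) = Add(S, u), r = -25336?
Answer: -25106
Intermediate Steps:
Function('q')(P, w) = Add(124, w)
Function('F')(K, l) = Add(Rational(-3, 7), Mul(Rational(-5, 7), K)) (Function('F')(K, l) = Mul(Rational(1, 7), Add(-3, Mul(K, -5))) = Mul(Rational(1, 7), Add(-3, Mul(-5, K))) = Add(Rational(-3, 7), Mul(Rational(-5, 7), K)))
Add(Add(r, Function('q')(7, 90)), Function('F')(-23, Function('j')(-8, -7))) = Add(Add(-25336, Add(124, 90)), Add(Rational(-3, 7), Mul(Rational(-5, 7), -23))) = Add(Add(-25336, 214), Add(Rational(-3, 7), Rational(115, 7))) = Add(-25122, 16) = -25106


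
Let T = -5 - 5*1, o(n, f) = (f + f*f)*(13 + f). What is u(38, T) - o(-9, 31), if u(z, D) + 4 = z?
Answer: -43614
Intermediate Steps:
o(n, f) = (13 + f)*(f + f**2) (o(n, f) = (f + f**2)*(13 + f) = (13 + f)*(f + f**2))
T = -10 (T = -5 - 5 = -10)
u(z, D) = -4 + z
u(38, T) - o(-9, 31) = (-4 + 38) - 31*(13 + 31**2 + 14*31) = 34 - 31*(13 + 961 + 434) = 34 - 31*1408 = 34 - 1*43648 = 34 - 43648 = -43614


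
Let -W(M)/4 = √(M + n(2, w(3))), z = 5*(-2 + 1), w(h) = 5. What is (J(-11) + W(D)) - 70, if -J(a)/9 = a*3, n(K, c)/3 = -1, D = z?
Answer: 227 - 8*I*√2 ≈ 227.0 - 11.314*I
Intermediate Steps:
z = -5 (z = 5*(-1) = -5)
D = -5
n(K, c) = -3 (n(K, c) = 3*(-1) = -3)
J(a) = -27*a (J(a) = -9*a*3 = -27*a)
W(M) = -4*√(-3 + M) (W(M) = -4*√(M - 3) = -4*√(-3 + M))
(J(-11) + W(D)) - 70 = (-27*(-11) - 4*√(-3 - 5)) - 70 = (297 - 8*I*√2) - 70 = 227 - 8*I*√2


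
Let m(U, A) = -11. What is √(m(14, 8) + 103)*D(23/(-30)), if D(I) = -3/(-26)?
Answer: 3*√23/13 ≈ 1.1067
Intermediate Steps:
D(I) = 3/26 (D(I) = -3*(-1/26) = 3/26)
√(m(14, 8) + 103)*D(23/(-30)) = √(-11 + 103)*(3/26) = √92*(3/26) = (2*√23)*(3/26) = 3*√23/13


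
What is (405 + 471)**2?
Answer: 767376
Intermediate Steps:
(405 + 471)**2 = 876**2 = 767376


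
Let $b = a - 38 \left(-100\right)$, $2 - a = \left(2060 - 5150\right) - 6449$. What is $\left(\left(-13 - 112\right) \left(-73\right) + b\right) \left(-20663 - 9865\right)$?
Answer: $-685842048$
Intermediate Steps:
$a = 9541$ ($a = 2 - \left(\left(2060 - 5150\right) - 6449\right) = 2 - \left(-3090 - 6449\right) = 2 - -9539 = 2 + 9539 = 9541$)
$b = 13341$ ($b = 9541 - 38 \left(-100\right) = 9541 - -3800 = 9541 + 3800 = 13341$)
$\left(\left(-13 - 112\right) \left(-73\right) + b\right) \left(-20663 - 9865\right) = \left(\left(-13 - 112\right) \left(-73\right) + 13341\right) \left(-20663 - 9865\right) = \left(\left(-125\right) \left(-73\right) + 13341\right) \left(-30528\right) = \left(9125 + 13341\right) \left(-30528\right) = 22466 \left(-30528\right) = -685842048$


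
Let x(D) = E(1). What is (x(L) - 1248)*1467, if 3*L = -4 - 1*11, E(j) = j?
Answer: -1829349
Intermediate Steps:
L = -5 (L = (-4 - 1*11)/3 = (-4 - 11)/3 = (⅓)*(-15) = -5)
x(D) = 1
(x(L) - 1248)*1467 = (1 - 1248)*1467 = -1247*1467 = -1829349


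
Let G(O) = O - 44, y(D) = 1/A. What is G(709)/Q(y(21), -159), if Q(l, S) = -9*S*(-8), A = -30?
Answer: -665/11448 ≈ -0.058089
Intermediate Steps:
y(D) = -1/30 (y(D) = 1/(-30) = -1/30)
G(O) = -44 + O
Q(l, S) = 72*S
G(709)/Q(y(21), -159) = (-44 + 709)/((72*(-159))) = 665/(-11448) = 665*(-1/11448) = -665/11448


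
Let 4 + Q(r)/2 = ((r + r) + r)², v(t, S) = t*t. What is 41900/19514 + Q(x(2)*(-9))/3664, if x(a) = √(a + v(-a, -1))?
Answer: 40509245/8937412 ≈ 4.5325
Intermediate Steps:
v(t, S) = t²
x(a) = √(a + a²) (x(a) = √(a + (-a)²) = √(a + a²))
Q(r) = -8 + 18*r² (Q(r) = -8 + 2*((r + r) + r)² = -8 + 2*(2*r + r)² = -8 + 2*(3*r)² = -8 + 2*(9*r²) = -8 + 18*r²)
41900/19514 + Q(x(2)*(-9))/3664 = 41900/19514 + (-8 + 18*(√(2*(1 + 2))*(-9))²)/3664 = 41900*(1/19514) + (-8 + 18*(√(2*3)*(-9))²)*(1/3664) = 20950/9757 + (-8 + 18*(√6*(-9))²)*(1/3664) = 20950/9757 + (-8 + 18*(-9*√6)²)*(1/3664) = 20950/9757 + (-8 + 18*486)*(1/3664) = 20950/9757 + (-8 + 8748)*(1/3664) = 20950/9757 + 8740*(1/3664) = 20950/9757 + 2185/916 = 40509245/8937412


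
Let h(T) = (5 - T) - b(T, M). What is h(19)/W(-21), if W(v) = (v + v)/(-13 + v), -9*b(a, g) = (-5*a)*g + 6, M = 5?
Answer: -1445/27 ≈ -53.518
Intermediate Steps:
b(a, g) = -⅔ + 5*a*g/9 (b(a, g) = -((-5*a)*g + 6)/9 = -(-5*a*g + 6)/9 = -(6 - 5*a*g)/9 = -⅔ + 5*a*g/9)
h(T) = 17/3 - 34*T/9 (h(T) = (5 - T) - (-⅔ + (5/9)*T*5) = (5 - T) - (-⅔ + 25*T/9) = (5 - T) + (⅔ - 25*T/9) = 17/3 - 34*T/9)
W(v) = 2*v/(-13 + v) (W(v) = (2*v)/(-13 + v) = 2*v/(-13 + v))
h(19)/W(-21) = (17/3 - 34/9*19)/((2*(-21)/(-13 - 21))) = (17/3 - 646/9)/((2*(-21)/(-34))) = -595/(9*(2*(-21)*(-1/34))) = -595/(9*21/17) = -595/9*17/21 = -1445/27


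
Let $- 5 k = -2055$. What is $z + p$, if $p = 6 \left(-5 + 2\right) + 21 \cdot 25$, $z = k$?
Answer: $918$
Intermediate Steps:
$k = 411$ ($k = \left(- \frac{1}{5}\right) \left(-2055\right) = 411$)
$z = 411$
$p = 507$ ($p = 6 \left(-3\right) + 525 = -18 + 525 = 507$)
$z + p = 411 + 507 = 918$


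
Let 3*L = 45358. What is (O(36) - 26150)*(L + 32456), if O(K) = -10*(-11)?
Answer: -1238861680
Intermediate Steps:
L = 45358/3 (L = (⅓)*45358 = 45358/3 ≈ 15119.)
O(K) = 110
(O(36) - 26150)*(L + 32456) = (110 - 26150)*(45358/3 + 32456) = -26040*142726/3 = -1238861680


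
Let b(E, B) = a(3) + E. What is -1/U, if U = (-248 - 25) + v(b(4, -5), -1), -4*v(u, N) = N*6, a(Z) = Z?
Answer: 2/543 ≈ 0.0036832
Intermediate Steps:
b(E, B) = 3 + E
v(u, N) = -3*N/2 (v(u, N) = -N*6/4 = -3*N/2)
U = -543/2 (U = (-248 - 25) - 3/2*(-1) = -273 + 3/2 = -543/2 ≈ -271.50)
-1/U = -1/(-543/2) = -1*(-2/543) = 2/543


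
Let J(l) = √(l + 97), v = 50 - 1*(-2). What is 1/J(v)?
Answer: √149/149 ≈ 0.081923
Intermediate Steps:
v = 52 (v = 50 + 2 = 52)
J(l) = √(97 + l)
1/J(v) = 1/(√(97 + 52)) = 1/(√149) = √149/149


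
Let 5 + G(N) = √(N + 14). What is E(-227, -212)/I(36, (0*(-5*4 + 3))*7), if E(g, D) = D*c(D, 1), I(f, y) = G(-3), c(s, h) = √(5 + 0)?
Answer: 106*√55/7 + 530*√5/7 ≈ 281.60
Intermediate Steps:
c(s, h) = √5
G(N) = -5 + √(14 + N) (G(N) = -5 + √(N + 14) = -5 + √(14 + N))
I(f, y) = -5 + √11 (I(f, y) = -5 + √(14 - 3) = -5 + √11)
E(g, D) = D*√5
E(-227, -212)/I(36, (0*(-5*4 + 3))*7) = (-212*√5)/(-5 + √11) = -212*√5/(-5 + √11)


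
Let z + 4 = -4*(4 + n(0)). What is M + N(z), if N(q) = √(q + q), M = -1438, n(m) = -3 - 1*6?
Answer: -1438 + 4*√2 ≈ -1432.3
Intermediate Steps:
n(m) = -9 (n(m) = -3 - 6 = -9)
z = 16 (z = -4 - 4*(4 - 9) = -4 - 4*(-5) = -4 + 20 = 16)
N(q) = √2*√q (N(q) = √(2*q) = √2*√q)
M + N(z) = -1438 + √2*√16 = -1438 + √2*4 = -1438 + 4*√2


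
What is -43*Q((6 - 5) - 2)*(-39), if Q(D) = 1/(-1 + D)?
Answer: -1677/2 ≈ -838.50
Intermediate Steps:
-43*Q((6 - 5) - 2)*(-39) = -43/(-1 + ((6 - 5) - 2))*(-39) = -43/(-1 + (1 - 2))*(-39) = -43/(-1 - 1)*(-39) = -43/(-2)*(-39) = -43*(-½)*(-39) = (43/2)*(-39) = -1677/2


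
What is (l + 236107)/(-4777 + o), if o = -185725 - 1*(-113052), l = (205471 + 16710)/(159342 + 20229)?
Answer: -21199096139/6953886975 ≈ -3.0485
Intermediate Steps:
l = 222181/179571 ≈ 1.2373
o = -72673 (o = -185725 + 113052 = -72673)
(l + 236107)/(-4777 + o) = (222181/179571 + 236107)/(-4777 - 72673) = (42398192278/179571)/(-77450) = (42398192278/179571)*(-1/77450) = -21199096139/6953886975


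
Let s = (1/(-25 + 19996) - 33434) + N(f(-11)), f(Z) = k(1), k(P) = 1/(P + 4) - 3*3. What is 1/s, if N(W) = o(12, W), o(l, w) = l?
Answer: -19971/667470761 ≈ -2.9920e-5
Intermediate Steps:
k(P) = -9 + 1/(4 + P) (k(P) = 1/(4 + P) - 9 = -9 + 1/(4 + P))
f(Z) = -44/5 (f(Z) = (-35 - 9*1)/(4 + 1) = (-35 - 9)/5 = (⅕)*(-44) = -44/5)
N(W) = 12
s = -667470761/19971 (s = (1/(-25 + 19996) - 33434) + 12 = (1/19971 - 33434) + 12 = -667710413/19971 + 12 = -667470761/19971 ≈ -33422.)
1/s = 1/(-667470761/19971) = -19971/667470761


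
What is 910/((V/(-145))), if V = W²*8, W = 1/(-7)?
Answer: -3232775/4 ≈ -8.0819e+5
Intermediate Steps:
W = -⅐ ≈ -0.14286
V = 8/49 (V = (-⅐)²*8 = (1/49)*8 = 8/49 ≈ 0.16327)
910/((V/(-145))) = 910/(((8/49)/(-145))) = 910/(((8/49)*(-1/145))) = 910/(-8/7105) = 910*(-7105/8) = -3232775/4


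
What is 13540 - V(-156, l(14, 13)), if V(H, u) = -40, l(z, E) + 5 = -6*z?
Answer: 13580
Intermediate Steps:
l(z, E) = -5 - 6*z
13540 - V(-156, l(14, 13)) = 13540 - 1*(-40) = 13540 + 40 = 13580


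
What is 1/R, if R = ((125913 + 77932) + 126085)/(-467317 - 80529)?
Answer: -273923/164965 ≈ -1.6605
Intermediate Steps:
R = -164965/273923 (R = (203845 + 126085)/(-547846) = 329930*(-1/547846) = -164965/273923 ≈ -0.60223)
1/R = 1/(-164965/273923) = -273923/164965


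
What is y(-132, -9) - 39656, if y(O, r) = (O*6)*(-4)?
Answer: -36488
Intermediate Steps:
y(O, r) = -24*O (y(O, r) = (6*O)*(-4) = -24*O)
y(-132, -9) - 39656 = -24*(-132) - 39656 = 3168 - 39656 = -36488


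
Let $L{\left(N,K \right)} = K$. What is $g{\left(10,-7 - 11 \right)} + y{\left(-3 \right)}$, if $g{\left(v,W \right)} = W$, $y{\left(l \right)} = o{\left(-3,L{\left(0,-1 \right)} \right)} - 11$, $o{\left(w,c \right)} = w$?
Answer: $-32$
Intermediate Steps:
$y{\left(l \right)} = -14$ ($y{\left(l \right)} = -3 - 11 = -14$)
$g{\left(10,-7 - 11 \right)} + y{\left(-3 \right)} = \left(-7 - 11\right) - 14 = -18 - 14 = -32$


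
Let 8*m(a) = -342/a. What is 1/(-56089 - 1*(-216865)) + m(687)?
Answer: -2290829/36817704 ≈ -0.062221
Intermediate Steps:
m(a) = -171/(4*a) (m(a) = (-342/a)/8 = -171/(4*a))
1/(-56089 - 1*(-216865)) + m(687) = 1/(-56089 - 1*(-216865)) - 171/4/687 = 1/(-56089 + 216865) - 171/4*1/687 = 1/160776 - 57/916 = -2290829/36817704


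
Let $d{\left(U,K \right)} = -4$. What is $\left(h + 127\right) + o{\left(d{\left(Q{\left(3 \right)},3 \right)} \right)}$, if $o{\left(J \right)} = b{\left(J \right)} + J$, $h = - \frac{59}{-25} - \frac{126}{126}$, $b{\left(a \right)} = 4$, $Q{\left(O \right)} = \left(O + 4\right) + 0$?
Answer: $\frac{3209}{25} \approx 128.36$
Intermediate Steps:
$Q{\left(O \right)} = 4 + O$ ($Q{\left(O \right)} = \left(4 + O\right) + 0 = 4 + O$)
$h = \frac{34}{25}$ ($h = \left(-59\right) \left(- \frac{1}{25}\right) - 1 = \frac{59}{25} - 1 = \frac{34}{25} \approx 1.36$)
$o{\left(J \right)} = 4 + J$
$\left(h + 127\right) + o{\left(d{\left(Q{\left(3 \right)},3 \right)} \right)} = \left(\frac{34}{25} + 127\right) + \left(4 - 4\right) = \frac{3209}{25} + 0 = \frac{3209}{25}$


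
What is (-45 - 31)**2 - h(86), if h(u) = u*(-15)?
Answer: 7066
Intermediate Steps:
h(u) = -15*u
(-45 - 31)**2 - h(86) = (-45 - 31)**2 - (-15)*86 = (-76)**2 - 1*(-1290) = 5776 + 1290 = 7066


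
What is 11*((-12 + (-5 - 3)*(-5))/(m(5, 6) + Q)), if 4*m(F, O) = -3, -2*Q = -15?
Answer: 1232/27 ≈ 45.630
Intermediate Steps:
Q = 15/2 (Q = -½*(-15) = 15/2 ≈ 7.5000)
m(F, O) = -¾ (m(F, O) = (¼)*(-3) = -¾)
11*((-12 + (-5 - 3)*(-5))/(m(5, 6) + Q)) = 11*((-12 + (-5 - 3)*(-5))/(-¾ + 15/2)) = 11*((-12 - 8*(-5))/(27/4)) = 11*((-12 + 40)*(4/27)) = 11*(28*(4/27)) = 11*(112/27) = 1232/27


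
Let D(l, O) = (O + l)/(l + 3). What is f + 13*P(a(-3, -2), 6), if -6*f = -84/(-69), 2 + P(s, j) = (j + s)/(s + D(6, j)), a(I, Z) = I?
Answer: -17113/345 ≈ -49.603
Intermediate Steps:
D(l, O) = (O + l)/(3 + l)
P(s, j) = -2 + (j + s)/(⅔ + s + j/9) (P(s, j) = -2 + (j + s)/(s + (j + 6)/(3 + 6)) = -2 + (j + s)/(s + (6 + j)/9) = -2 + (j + s)/(s + (⅔ + j/9)) = -2 + (j + s)/(⅔ + s + j/9))
f = -14/69 (f = -(-14)/(-69) = -(-14)*(-1)/69 = -⅙*28/23 = -14/69 ≈ -0.20290)
f + 13*P(a(-3, -2), 6) = -14/69 + 13*((-12 - 9*(-3) + 7*6)/(6 + 6 + 9*(-3))) = -14/69 + 13*((-12 + 27 + 42)/(6 + 6 - 27)) = -14/69 + 13*(57/(-15)) = -14/69 + 13*(-1/15*57) = -14/69 + 13*(-19/5) = -14/69 - 247/5 = -17113/345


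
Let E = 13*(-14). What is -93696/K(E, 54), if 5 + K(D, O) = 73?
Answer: -23424/17 ≈ -1377.9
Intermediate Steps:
E = -182
K(D, O) = 68 (K(D, O) = -5 + 73 = 68)
-93696/K(E, 54) = -93696/68 = -93696*1/68 = -23424/17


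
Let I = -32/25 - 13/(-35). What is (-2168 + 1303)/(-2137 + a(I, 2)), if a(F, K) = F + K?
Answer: 151375/373784 ≈ 0.40498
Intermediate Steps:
I = -159/175 (I = -32*1/25 - 13*(-1/35) = -32/25 + 13/35 = -159/175 ≈ -0.90857)
(-2168 + 1303)/(-2137 + a(I, 2)) = (-2168 + 1303)/(-2137 + (-159/175 + 2)) = -865/(-2137 + 191/175) = -865/(-373784/175) = -865*(-175/373784) = 151375/373784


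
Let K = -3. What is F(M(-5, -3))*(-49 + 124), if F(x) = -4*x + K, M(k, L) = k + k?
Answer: 2775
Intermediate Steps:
M(k, L) = 2*k
F(x) = -3 - 4*x (F(x) = -4*x - 3 = -3 - 4*x)
F(M(-5, -3))*(-49 + 124) = (-3 - 8*(-5))*(-49 + 124) = (-3 - 4*(-10))*75 = (-3 + 40)*75 = 37*75 = 2775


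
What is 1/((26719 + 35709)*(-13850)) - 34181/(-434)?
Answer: 2110988773669/26803461800 ≈ 78.758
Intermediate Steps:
1/((26719 + 35709)*(-13850)) - 34181/(-434) = -1/13850/62428 - 34181*(-1/434) = (1/62428)*(-1/13850) + 4883/62 = -1/864627800 + 4883/62 = 2110988773669/26803461800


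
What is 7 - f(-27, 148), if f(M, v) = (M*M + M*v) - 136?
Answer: 3410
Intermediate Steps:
f(M, v) = -136 + M**2 + M*v (f(M, v) = (M**2 + M*v) - 136 = -136 + M**2 + M*v)
7 - f(-27, 148) = 7 - (-136 + (-27)**2 - 27*148) = 7 - (-136 + 729 - 3996) = 7 - 1*(-3403) = 7 + 3403 = 3410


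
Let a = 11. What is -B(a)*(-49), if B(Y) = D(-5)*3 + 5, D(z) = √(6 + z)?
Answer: 392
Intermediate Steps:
B(Y) = 8 (B(Y) = √(6 - 5)*3 + 5 = √1*3 + 5 = 1*3 + 5 = 3 + 5 = 8)
-B(a)*(-49) = -1*8*(-49) = -8*(-49) = 392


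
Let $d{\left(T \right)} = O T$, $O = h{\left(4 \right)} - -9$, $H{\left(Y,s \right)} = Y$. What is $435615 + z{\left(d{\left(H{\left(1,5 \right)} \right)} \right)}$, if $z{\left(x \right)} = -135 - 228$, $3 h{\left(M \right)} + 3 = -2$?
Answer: $435252$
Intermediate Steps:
$h{\left(M \right)} = - \frac{5}{3}$ ($h{\left(M \right)} = -1 + \frac{1}{3} \left(-2\right) = -1 - \frac{2}{3} = - \frac{5}{3}$)
$O = \frac{22}{3}$ ($O = - \frac{5}{3} - -9 = - \frac{5}{3} + 9 = \frac{22}{3} \approx 7.3333$)
$d{\left(T \right)} = \frac{22 T}{3}$
$z{\left(x \right)} = -363$
$435615 + z{\left(d{\left(H{\left(1,5 \right)} \right)} \right)} = 435615 - 363 = 435252$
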